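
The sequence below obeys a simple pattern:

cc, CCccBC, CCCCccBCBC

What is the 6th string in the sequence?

Every step adds CC to the front and BC to the end of the previous string.
From CCCCccBCBC, 3 further steps: CCCCccBCBC → CCCCCCccBCBCBC → CCCCCCCCccBCBCBCBC → (answer).

CCCCCCCCCCccBCBCBCBCBC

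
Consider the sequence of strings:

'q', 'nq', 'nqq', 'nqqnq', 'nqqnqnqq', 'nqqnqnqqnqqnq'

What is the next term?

nqqnqnqqnqqnqnqqnqnqq

This is a Fibonacci-style word recurrence s(k) = s(k−1)·s(k−2): e.g. nq·q = nqq.
Continuing: nqqnqnqqnqqnq · nqqnqnqq gives term 7.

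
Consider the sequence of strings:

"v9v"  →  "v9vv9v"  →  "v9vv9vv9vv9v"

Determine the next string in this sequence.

Every step duplicates the string.
One more doubling of v9vv9vv9vv9v gives the answer.

v9vv9vv9vv9vv9vv9vv9vv9v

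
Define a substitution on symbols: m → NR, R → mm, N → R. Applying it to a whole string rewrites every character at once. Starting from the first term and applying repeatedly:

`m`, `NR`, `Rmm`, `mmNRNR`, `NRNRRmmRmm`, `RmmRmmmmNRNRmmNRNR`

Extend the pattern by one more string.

Rewriting the 18 symbols of RmmRmmmmNRNRmmNRNR one by one yields mm NR NR mm NR NR NR NR R mm R mm NR NR R mm R mm; concatenated:

mmNRNRmmNRNRNRNRRmmRmmNRNRRmmRmm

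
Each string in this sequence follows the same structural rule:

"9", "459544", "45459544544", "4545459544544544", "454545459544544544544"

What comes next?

Each term wraps the previous one in 45 on the left and 544 on the right.
Applying this once more to 454545459544544544544:

45454545459544544544544544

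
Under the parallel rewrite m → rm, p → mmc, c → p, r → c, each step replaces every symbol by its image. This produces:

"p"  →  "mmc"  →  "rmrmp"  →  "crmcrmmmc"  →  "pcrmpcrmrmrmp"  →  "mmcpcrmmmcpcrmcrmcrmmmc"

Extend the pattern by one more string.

φ(mmcpcrmmmcpcrmcrmcrmmmc) expands symbol-by-symbol to rm rm p mmc p c rm rm rm p mmc p c rm p c rm p c rm rm rm p; joining the 23 pieces gives the next term.

rmrmpmmcpcrmrmrmpmmcpcrmpcrmpcrmrmrmp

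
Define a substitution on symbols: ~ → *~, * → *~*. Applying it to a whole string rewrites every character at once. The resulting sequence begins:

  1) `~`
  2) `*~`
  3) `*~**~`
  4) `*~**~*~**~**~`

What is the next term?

*~**~*~**~**~*~**~*~**~**~*~**~**~

φ(*~**~*~**~**~) expands symbol-by-symbol to *~* *~ *~* *~* *~ *~* *~ *~* *~* *~ *~* *~* *~; joining the 13 pieces gives the next term.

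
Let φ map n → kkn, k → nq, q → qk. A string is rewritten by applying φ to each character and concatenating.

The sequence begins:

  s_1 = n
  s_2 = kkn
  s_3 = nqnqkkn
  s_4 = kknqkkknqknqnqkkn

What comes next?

nqnqkknqknqnqnqkknqknqkknqkkknqknqnqkkn

φ(kknqkkknqknqnqkkn) expands symbol-by-symbol to nq nq kkn qk nq nq nq kkn qk nq kkn qk kkn qk nq nq kkn; joining the 17 pieces gives the next term.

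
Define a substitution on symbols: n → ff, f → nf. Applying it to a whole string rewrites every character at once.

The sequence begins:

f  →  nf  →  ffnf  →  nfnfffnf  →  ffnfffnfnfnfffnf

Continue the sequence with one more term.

nfnfffnfnfnfffnfffnfffnfnfnfffnf

φ(ffnfffnfnfnfffnf) expands symbol-by-symbol to nf nf ff nf nf nf ff nf ff nf ff nf nf nf ff nf; joining the 16 pieces gives the next term.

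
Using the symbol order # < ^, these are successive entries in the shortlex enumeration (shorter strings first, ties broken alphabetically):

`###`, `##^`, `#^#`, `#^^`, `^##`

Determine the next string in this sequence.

The successor of ^## increments the rightmost position that isn't already ^ and resets every position after it to #.

^#^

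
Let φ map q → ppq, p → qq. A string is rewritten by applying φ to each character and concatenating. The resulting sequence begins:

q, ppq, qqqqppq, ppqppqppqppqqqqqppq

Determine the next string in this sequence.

Rewriting the 19 symbols of ppqppqppqppqqqqqppq one by one yields qq qq ppq qq qq ppq qq qq ppq qq qq ppq ppq ppq ppq ppq qq qq ppq; concatenated:

qqqqppqqqqqppqqqqqppqqqqqppqppqppqppqppqqqqqppq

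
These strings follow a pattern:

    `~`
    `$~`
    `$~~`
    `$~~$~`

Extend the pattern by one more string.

From term 3 onward, concatenate the last term with the second-to-last: $~·~ = $~~, $~~·$~ = $~~$~, …
So term 5 is $~~$~·$~~.

$~~$~$~~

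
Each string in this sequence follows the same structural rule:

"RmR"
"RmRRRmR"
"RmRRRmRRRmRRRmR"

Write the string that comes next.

Every step duplicates the string with 'R' between the halves.
Doubling RmRRRmRRRmRRRmR with 'R' between the halves:

RmRRRmRRRmRRRmRRRmRRRmRRRmRRRmR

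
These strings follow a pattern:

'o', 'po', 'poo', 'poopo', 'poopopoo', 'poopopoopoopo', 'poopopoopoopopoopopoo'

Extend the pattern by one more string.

poopopoopoopopoopopoopoopopoopoopo

Each term (from the third on) is the previous term followed by the one before it: term 3 = po·o = poo.
The next term joins poopopoopoopopoopopoo and poopopoopoopo.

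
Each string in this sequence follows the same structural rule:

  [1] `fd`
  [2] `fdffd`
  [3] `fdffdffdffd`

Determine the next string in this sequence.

fdffdffdffdffdffdffdffd

Each string is two copies of the previous one joined by 'f'.
One more doubling of fdffdffdffd gives the answer.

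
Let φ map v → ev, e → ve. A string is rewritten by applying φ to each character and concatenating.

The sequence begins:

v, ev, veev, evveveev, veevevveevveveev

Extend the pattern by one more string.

Applying the rule to each of the 16 symbols of veevevveevveveev gives the pieces ev ve ve ev ve ev ev ve ve ev ev ve ev ve ve ev, which concatenate to the answer.

evveveevveevevveveevevveevveveev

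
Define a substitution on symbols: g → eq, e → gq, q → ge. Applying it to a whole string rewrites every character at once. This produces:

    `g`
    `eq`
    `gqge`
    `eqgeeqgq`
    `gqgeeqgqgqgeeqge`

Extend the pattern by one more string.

φ(gqgeeqgqgqgeeqge) expands symbol-by-symbol to eq ge eq gq gq ge eq ge eq ge eq gq gq ge eq gq; joining the 16 pieces gives the next term.

eqgeeqgqgqgeeqgeeqgeeqgqgqgeeqgq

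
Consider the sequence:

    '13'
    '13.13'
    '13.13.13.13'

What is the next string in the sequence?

13.13.13.13.13.13.13.13

s(k+1) = s(k)·.·s(k) — each term doubles the last with '.' between the halves.
One more doubling of 13.13.13.13 gives the answer.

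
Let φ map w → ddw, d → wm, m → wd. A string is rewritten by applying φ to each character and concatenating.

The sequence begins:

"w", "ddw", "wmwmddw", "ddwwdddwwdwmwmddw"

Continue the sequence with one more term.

wmwmddwddwwmwmwmddwddwwmddwwdddwwdwmwmddw

Replace each of the 17 characters of ddwwdddwwdwmwmddw in place — wm wm ddw ddw wm wm wm ddw ddw wm ddw wd ddw wd wm wm ddw — and concatenate.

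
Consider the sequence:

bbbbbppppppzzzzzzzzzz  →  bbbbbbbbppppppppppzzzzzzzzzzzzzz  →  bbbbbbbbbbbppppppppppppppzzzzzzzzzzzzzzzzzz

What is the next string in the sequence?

bbbbbbbbbbbbbbppppppppppppppppppzzzzzzzzzzzzzzzzzzzzzz

Term n consists of 3n-1 b's, followed by 4n-2 p's, followed by 4n+2 z's, where the shown terms are n = 2, 3, 4.
For the next term, n = 5, so the run lengths are 14, 18, 22.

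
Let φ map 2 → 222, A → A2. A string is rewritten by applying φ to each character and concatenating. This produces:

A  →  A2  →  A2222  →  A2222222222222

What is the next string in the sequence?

A2222222222222222222222222222222222222222

Applying the rule to each of the 14 symbols of A2222222222222 gives the pieces A2 222 222 222 222 222 222 222 222 222 222 222 222 222, which concatenate to the answer.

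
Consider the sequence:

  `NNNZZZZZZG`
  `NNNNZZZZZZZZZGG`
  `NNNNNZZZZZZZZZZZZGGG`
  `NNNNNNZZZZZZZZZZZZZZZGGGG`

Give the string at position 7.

Each string has the form N^{n+1} Z^{3n} G^{n-1}, where the shown terms are n = 2, 3, 4, 5.
Setting n = 8 gives 9, 24, 7 characters in each block.

NNNNNNNNNZZZZZZZZZZZZZZZZZZZZZZZZGGGGGGG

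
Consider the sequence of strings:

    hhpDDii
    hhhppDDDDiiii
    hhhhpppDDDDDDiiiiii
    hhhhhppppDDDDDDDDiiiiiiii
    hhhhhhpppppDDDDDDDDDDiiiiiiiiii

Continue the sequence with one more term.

Reading off run lengths: h runs 2, 3, 4, 5, 6; p runs 1, 2, 3, 4, 5; D runs 2, 4, 6, 8, 10; i runs 2, 4, 6, 8, 10 — each is linear in n (n = 1, 2, …).
Setting n = 6 gives 7, 6, 12, 12 characters in each block.

hhhhhhhppppppDDDDDDDDDDDDiiiiiiiiiiii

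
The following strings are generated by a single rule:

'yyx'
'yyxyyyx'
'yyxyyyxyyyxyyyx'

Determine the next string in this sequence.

Every step duplicates the string with 'y' between the halves.
Doubling yyxyyyxyyyxyyyx with 'y' between the halves:

yyxyyyxyyyxyyyxyyyxyyyxyyyxyyyx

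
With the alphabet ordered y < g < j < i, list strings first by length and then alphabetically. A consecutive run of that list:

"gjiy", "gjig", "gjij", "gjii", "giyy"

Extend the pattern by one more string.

giyg

Treat giyy as a base-4 numeral over the given alphabet and add one, carrying through any trailing i's.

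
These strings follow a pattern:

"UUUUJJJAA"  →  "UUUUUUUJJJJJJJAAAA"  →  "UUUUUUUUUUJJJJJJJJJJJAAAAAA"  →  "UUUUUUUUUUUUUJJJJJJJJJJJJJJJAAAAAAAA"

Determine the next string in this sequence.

UUUUUUUUUUUUUUUUJJJJJJJJJJJJJJJJJJJAAAAAAAAAA

Each string has the form U^{3n+1} J^{4n-1} A^{2n} (n = 1, 2, …).
For the next term, n = 5, so the run lengths are 16, 19, 10.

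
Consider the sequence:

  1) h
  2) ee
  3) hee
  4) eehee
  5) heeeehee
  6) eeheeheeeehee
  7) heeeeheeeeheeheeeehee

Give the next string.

eeheeheeeeheeheeeeheeeeheeheeeehee

Each term (from the third on) is the two preceding terms concatenated in order: term 3 = h·ee = hee.
The next term joins eeheeheeeehee and heeeeheeeeheeheeeehee.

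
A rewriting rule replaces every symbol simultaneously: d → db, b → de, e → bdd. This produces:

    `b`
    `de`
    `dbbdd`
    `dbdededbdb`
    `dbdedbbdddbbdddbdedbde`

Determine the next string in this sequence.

φ(dbdedbbdddbbdddbdedbde) expands symbol-by-symbol to db de db bdd db de de db db db de de db db db de db bdd db de db bdd; joining the 22 pieces gives the next term.

dbdedbbdddbdededbdbdbdededbdbdbdedbbdddbdedbbdd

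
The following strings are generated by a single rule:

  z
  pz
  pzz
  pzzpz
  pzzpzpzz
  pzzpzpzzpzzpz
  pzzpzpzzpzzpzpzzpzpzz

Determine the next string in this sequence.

pzzpzpzzpzzpzpzzpzpzzpzzpzpzzpzzpz

Each term (from the third on) is the previous term followed by the one before it: term 3 = pz·z = pzz.
So term 8 is pzzpzpzzpzzpzpzzpzpzz·pzzpzpzzpzzpz.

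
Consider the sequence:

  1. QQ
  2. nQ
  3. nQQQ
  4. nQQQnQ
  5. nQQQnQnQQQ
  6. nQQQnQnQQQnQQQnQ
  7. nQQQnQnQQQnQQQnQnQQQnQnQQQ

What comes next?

From term 3 onward, concatenate the last term with the second-to-last: nQ·QQ = nQQQ, nQQQ·nQ = nQQQnQ, …
So term 8 is nQQQnQnQQQnQQQnQnQQQnQnQQQ·nQQQnQnQQQnQQQnQ.

nQQQnQnQQQnQQQnQnQQQnQnQQQnQQQnQnQQQnQQQnQ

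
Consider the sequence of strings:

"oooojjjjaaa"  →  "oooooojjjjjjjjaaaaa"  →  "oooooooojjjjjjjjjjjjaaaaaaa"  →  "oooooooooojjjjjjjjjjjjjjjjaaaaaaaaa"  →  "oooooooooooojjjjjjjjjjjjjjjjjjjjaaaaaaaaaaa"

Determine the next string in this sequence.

Reading off run lengths: o runs 4, 6, 8, 10, 12; j runs 4, 8, 12, 16, 20; a runs 3, 5, 7, 9, 11 — each is linear in n (n = 1, 2, …).
For the next term, n = 6, so the run lengths are 14, 24, 13.

oooooooooooooojjjjjjjjjjjjjjjjjjjjjjjjaaaaaaaaaaaaa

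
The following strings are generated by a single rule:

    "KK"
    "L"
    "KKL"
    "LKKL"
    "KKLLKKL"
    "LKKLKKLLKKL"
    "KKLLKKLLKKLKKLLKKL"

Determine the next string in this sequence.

LKKLKKLLKKLKKLLKKLLKKLKKLLKKL

Each term (from the third on) is the two preceding terms concatenated in order: term 3 = KK·L = KKL.
So term 8 is LKKLKKLLKKL·KKLLKKLLKKLKKLLKKL.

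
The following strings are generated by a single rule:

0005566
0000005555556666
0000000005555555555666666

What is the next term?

Each string has the form 0^{3n} 5^{4n-2} 6^{2n} (n = 1, 2, …).
At n = 4 the blocks have lengths 12, 14, 8.

0000000000005555555555555566666666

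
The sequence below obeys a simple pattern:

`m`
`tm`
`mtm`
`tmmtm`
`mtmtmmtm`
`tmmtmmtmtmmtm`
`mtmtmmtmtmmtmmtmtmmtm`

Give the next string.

tmmtmmtmtmmtmmtmtmmtmtmmtmmtmtmmtm

This is a Fibonacci-style word recurrence s(k) = s(k−2)·s(k−1): e.g. m·tm = mtm.
So term 8 is tmmtmmtmtmmtm·mtmtmmtmtmmtmmtmtmmtm.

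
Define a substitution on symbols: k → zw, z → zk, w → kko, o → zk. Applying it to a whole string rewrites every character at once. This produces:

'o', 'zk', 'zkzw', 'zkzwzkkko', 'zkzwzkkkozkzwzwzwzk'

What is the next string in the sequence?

zkzwzkkkozkzwzwzwzkzkzwzkkkozkkkozkkkozkzw

Replace each of the 19 characters of zkzwzkkkozkzwzwzwzk in place — zk zw zk kko zk zw zw zw zk zk zw zk kko zk kko zk kko zk zw — and concatenate.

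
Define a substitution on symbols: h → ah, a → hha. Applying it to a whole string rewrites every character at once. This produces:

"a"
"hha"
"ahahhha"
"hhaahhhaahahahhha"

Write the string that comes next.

Rewriting the 17 symbols of hhaahhhaahahahhha one by one yields ah ah hha hha ah ah ah hha hha ah hha ah hha ah ah ah hha; concatenated:

ahahhhahhaahahahhhahhaahhhaahhhaahahahhha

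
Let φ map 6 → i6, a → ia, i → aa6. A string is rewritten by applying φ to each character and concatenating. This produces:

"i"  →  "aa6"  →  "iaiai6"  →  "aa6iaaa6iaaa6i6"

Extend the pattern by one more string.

iaiai6aa6iaiaiai6aa6iaiaiai6aa6i6

Applying the rule to each of the 15 symbols of aa6iaaa6iaaa6i6 gives the pieces ia ia i6 aa6 ia ia ia i6 aa6 ia ia ia i6 aa6 i6, which concatenate to the answer.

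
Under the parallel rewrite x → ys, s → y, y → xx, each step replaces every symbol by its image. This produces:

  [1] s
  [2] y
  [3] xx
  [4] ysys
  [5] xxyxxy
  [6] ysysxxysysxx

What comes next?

Apply φ to ysysxxysysxx symbol by symbol: y→xx, s→y, y→xx, s→y, x→ys, x→ys, y→xx, s→y, y→xx, s→y, x→ys, x→ys; joined: xx y xx y ys ys xx y xx y ys ys.

xxyxxyysysxxyxxyysys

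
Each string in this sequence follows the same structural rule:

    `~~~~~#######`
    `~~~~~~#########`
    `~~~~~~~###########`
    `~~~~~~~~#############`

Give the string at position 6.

~~~~~~~~~~#################

Each string has the form ~^{n+2} #^{2n+1}, where the shown terms are n = 3, 4, 5, 6.
For term 6, n = 8, so the run lengths are 10, 17.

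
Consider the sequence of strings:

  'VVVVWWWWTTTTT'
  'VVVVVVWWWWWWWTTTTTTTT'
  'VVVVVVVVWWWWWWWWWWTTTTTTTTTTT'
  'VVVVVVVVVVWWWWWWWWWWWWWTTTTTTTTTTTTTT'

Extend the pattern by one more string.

Reading off run lengths: V runs 4, 6, 8, 10; W runs 4, 7, 10, 13; T runs 5, 8, 11, 14 — each is linear in n, where the shown terms are n = 2, 3, 4, 5.
For the next term, n = 6, so the run lengths are 12, 16, 17.

VVVVVVVVVVVVWWWWWWWWWWWWWWWWTTTTTTTTTTTTTTTTT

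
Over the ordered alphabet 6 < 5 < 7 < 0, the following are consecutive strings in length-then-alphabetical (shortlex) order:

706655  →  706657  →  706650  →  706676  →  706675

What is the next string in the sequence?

706677

Find the rightmost character of 706675 below 0, bump it to the next letter, and reset everything to its right to 6.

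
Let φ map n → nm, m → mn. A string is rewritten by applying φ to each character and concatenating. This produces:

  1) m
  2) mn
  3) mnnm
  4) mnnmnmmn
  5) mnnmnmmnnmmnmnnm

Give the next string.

mnnmnmmnnmmnmnnmnmmnmnnmmnnmnmmn

φ(mnnmnmmnnmmnmnnm) expands symbol-by-symbol to mn nm nm mn nm mn mn nm nm mn mn nm mn nm nm mn; joining the 16 pieces gives the next term.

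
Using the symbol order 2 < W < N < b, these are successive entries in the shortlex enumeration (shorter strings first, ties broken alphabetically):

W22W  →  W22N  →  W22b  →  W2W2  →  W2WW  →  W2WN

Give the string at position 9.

Continuing the enumeration 3 steps past W2WN: W2WN → W2Wb → W2N2 → (answer).

W2NW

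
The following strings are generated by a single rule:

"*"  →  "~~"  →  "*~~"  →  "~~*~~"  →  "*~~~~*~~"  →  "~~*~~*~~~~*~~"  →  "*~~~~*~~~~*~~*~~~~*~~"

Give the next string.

~~*~~*~~~~*~~*~~~~*~~~~*~~*~~~~*~~

From term 3 onward, concatenate the second-to-last term with the last: *·~~ = *~~, ~~·*~~ = ~~*~~, …
So term 8 is ~~*~~*~~~~*~~·*~~~~*~~~~*~~*~~~~*~~.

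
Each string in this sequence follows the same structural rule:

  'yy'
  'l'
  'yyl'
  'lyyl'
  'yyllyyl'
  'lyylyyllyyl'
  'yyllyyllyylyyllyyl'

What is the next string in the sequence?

lyylyyllyylyyllyyllyylyyllyyl

From term 3 onward, concatenate the second-to-last term with the last: yy·l = yyl, l·yyl = lyyl, …
The next term joins lyylyyllyyl and yyllyyllyylyyllyyl.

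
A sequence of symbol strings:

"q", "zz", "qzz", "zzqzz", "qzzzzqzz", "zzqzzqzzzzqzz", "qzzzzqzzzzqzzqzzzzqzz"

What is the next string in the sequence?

From term 3 onward, concatenate the second-to-last term with the last: q·zz = qzz, zz·qzz = zzqzz, …
The next term joins zzqzzqzzzzqzz and qzzzzqzzzzqzzqzzzzqzz.

zzqzzqzzzzqzzqzzzzqzzzzqzzqzzzzqzz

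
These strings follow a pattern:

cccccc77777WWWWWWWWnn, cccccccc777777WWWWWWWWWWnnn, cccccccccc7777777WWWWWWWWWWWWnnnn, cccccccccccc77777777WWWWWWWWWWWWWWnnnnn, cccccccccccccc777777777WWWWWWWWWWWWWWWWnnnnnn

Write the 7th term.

cccccccccccccccccc77777777777WWWWWWWWWWWWWWWWWWWWnnnnnnnn

Each string has the form c^{2n} 7^{n+2} W^{2n+2} n^{n-1}, where the shown terms are n = 3, 4, 5, 6, 7.
Setting n = 9 gives 18, 11, 20, 8 characters in each block.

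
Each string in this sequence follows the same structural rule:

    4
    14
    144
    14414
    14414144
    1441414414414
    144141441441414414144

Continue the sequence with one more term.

From term 3 onward, concatenate the last term with the second-to-last: 14·4 = 144, 144·14 = 14414, …
So term 8 is 144141441441414414144·1441414414414.

1441414414414144141441441414414414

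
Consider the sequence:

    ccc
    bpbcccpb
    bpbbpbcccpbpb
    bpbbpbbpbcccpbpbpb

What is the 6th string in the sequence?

Each term wraps the previous one in bpb on the left and pb on the right.
From bpbbpbbpbcccpbpbpb, 2 further steps: bpbbpbbpbcccpbpbpb → bpbbpbbpbbpbcccpbpbpbpb → (answer).

bpbbpbbpbbpbbpbcccpbpbpbpbpb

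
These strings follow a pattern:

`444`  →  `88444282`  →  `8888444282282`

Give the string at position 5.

88888888444282282282282

Each term wraps the previous one in 88 on the left and 282 on the right.
From 8888444282282, 2 further steps: 8888444282282 → 888888444282282282 → (answer).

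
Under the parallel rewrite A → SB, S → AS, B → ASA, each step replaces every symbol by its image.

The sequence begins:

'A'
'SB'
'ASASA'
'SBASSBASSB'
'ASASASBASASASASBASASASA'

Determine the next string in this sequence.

Applying the rule to each of the 23 symbols of ASASASBASASASASBASASASA gives the pieces SB AS SB AS SB AS ASA SB AS SB AS SB AS SB AS ASA SB AS SB AS SB AS SB, which concatenate to the answer.

SBASSBASSBASASASBASSBASSBASSBASASASBASSBASSBASSB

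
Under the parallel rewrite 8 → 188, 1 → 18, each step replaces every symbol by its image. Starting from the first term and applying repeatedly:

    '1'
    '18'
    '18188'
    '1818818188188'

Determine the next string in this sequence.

φ(1818818188188) expands symbol-by-symbol to 18 188 18 188 188 18 188 18 188 188 18 188 188; joining the 13 pieces gives the next term.

1818818188188181881818818818188188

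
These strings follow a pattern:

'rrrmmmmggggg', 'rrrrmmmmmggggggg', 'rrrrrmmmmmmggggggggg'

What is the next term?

The n-th term is n r's then n+1 m's then 2n-1 g's, where the shown terms are n = 3, 4, 5.
At n = 6 the blocks have lengths 6, 7, 11.

rrrrrrmmmmmmmggggggggggg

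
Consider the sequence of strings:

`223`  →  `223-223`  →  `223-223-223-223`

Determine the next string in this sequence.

223-223-223-223-223-223-223-223

Every step duplicates the string with '-' between the halves.
So the next term is two copies of 223-223-223-223 with '-' between the halves.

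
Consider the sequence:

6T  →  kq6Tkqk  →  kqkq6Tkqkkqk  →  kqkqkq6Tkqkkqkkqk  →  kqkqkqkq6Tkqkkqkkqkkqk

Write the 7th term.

Each term wraps the previous one in kq on the left and kqk on the right.
From kqkqkqkq6Tkqkkqkkqkkqk, 2 further steps: kqkqkqkq6Tkqkkqkkqkkqk → kqkqkqkqkq6Tkqkkqkkqkkqkkqk → (answer).

kqkqkqkqkqkq6Tkqkkqkkqkkqkkqkkqk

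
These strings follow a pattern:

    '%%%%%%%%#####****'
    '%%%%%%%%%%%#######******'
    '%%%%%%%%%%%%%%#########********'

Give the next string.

%%%%%%%%%%%%%%%%%###########**********

Reading off run lengths: % runs 8, 11, 14; # runs 5, 7, 9; * runs 4, 6, 8 — each is linear in n, where the shown terms are n = 2, 3, 4.
Setting n = 5 gives 17, 11, 10 characters in each block.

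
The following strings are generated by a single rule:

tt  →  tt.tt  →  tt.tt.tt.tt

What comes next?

Every step duplicates the string with '.' between the halves.
Doubling tt.tt.tt.tt with '.' between the halves:

tt.tt.tt.tt.tt.tt.tt.tt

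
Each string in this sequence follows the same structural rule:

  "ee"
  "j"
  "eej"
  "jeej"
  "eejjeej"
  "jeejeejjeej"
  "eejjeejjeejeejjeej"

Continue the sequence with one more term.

jeejeejjeejeejjeejjeejeejjeej

This is a Fibonacci-style word recurrence s(k) = s(k−2)·s(k−1): e.g. ee·j = eej.
So term 8 is jeejeejjeej·eejjeejjeejeejjeej.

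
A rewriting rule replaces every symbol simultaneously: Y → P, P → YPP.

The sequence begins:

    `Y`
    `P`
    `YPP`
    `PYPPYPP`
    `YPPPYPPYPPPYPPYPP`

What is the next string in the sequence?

Rewriting the 17 symbols of YPPPYPPYPPPYPPYPP one by one yields P YPP YPP YPP P YPP YPP P YPP YPP YPP P YPP YPP P YPP YPP; concatenated:

PYPPYPPYPPPYPPYPPPYPPYPPYPPPYPPYPPPYPPYPP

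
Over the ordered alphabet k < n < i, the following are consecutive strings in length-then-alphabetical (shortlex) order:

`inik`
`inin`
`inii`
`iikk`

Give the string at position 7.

iink

Continuing the enumeration 3 steps past iikk: iikk → iikn → iiki → (answer).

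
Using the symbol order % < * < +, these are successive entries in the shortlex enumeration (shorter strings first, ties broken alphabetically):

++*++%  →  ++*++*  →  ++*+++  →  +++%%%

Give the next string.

+++%%*

The successor of +++%%% increments the rightmost position that isn't already + and resets every position after it to %.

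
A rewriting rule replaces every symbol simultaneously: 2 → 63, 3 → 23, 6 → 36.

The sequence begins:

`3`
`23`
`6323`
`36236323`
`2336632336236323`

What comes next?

63232336362363232336632336236323

φ(2336632336236323) expands symbol-by-symbol to 63 23 23 36 36 23 63 23 23 36 63 23 36 23 63 23; joining the 16 pieces gives the next term.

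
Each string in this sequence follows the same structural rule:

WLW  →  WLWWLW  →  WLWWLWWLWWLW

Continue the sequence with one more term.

WLWWLWWLWWLWWLWWLWWLWWLW

s(k+1) = s(k)·s(k) — each term doubles the last.
One more doubling of WLWWLWWLWWLW gives the answer.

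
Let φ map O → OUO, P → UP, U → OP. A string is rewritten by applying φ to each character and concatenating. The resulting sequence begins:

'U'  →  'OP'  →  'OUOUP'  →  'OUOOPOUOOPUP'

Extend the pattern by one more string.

Rewriting each symbol of OUOOPOUOOPUP: O→OUO, U→OP, O→OUO, O→OUO, P→UP, O→OUO, U→OP, O→OUO, O→OUO, P→UP, U→OP, P→UP, which concatenates to OUO OP OUO OUO UP OUO OP OUO OUO UP OP UP.

OUOOPOUOOUOUPOUOOPOUOOUOUPOPUP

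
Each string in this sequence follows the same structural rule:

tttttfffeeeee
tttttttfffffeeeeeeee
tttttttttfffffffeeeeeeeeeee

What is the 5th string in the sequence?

tttttttttttttfffffffffffeeeeeeeeeeeeeeeee

The n-th term is 2n+3 t's then 2n+1 f's then 3n+2 e's (n = 1, 2, …).
For term 5, n = 5, so the run lengths are 13, 11, 17.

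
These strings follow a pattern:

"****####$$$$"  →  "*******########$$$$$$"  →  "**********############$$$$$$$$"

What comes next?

*************################$$$$$$$$$$

Each string has the form *^{3n+1} #^{4n} $^{2n+2} (n = 1, 2, …).
For the next term, n = 4, so the run lengths are 13, 16, 10.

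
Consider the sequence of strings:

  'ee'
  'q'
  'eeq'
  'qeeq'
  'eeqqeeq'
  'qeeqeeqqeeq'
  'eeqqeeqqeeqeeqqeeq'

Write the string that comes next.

This is a Fibonacci-style word recurrence s(k) = s(k−2)·s(k−1): e.g. ee·q = eeq.
The next term joins qeeqeeqqeeq and eeqqeeqqeeqeeqqeeq.

qeeqeeqqeeqeeqqeeqqeeqeeqqeeq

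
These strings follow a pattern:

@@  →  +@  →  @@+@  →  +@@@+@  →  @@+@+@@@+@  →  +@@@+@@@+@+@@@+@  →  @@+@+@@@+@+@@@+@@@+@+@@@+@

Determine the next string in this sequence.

Each term (from the third on) is the two preceding terms concatenated in order: term 3 = @@·+@ = @@+@.
So term 8 is +@@@+@@@+@+@@@+@·@@+@+@@@+@+@@@+@@@+@+@@@+@.

+@@@+@@@+@+@@@+@@@+@+@@@+@+@@@+@@@+@+@@@+@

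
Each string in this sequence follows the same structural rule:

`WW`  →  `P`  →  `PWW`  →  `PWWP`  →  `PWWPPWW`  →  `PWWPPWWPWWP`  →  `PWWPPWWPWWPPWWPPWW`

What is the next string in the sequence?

PWWPPWWPWWPPWWPPWWPWWPPWWPWWP

This is a Fibonacci-style word recurrence s(k) = s(k−1)·s(k−2): e.g. P·WW = PWW.
Continuing: PWWPPWWPWWPPWWPPWW · PWWPPWWPWWP gives term 8.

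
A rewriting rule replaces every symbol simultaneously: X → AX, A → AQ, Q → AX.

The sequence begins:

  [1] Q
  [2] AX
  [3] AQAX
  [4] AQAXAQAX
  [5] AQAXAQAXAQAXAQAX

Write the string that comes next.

AQAXAQAXAQAXAQAXAQAXAQAXAQAXAQAX

Applying the rule to each of the 16 symbols of AQAXAQAXAQAXAQAX gives the pieces AQ AX AQ AX AQ AX AQ AX AQ AX AQ AX AQ AX AQ AX, which concatenate to the answer.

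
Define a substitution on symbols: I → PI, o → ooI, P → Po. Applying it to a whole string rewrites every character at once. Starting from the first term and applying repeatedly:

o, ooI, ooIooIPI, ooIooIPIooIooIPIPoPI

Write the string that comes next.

Rewriting the 20 symbols of ooIooIPIooIooIPIPoPI one by one yields ooI ooI PI ooI ooI PI Po PI ooI ooI PI ooI ooI PI Po PI Po ooI Po PI; concatenated:

ooIooIPIooIooIPIPoPIooIooIPIooIooIPIPoPIPoooIPoPI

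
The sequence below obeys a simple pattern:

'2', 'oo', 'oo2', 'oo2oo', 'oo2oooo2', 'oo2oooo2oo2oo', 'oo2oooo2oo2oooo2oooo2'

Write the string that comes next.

oo2oooo2oo2oooo2oooo2oo2oooo2oo2oo

This is a Fibonacci-style word recurrence s(k) = s(k−1)·s(k−2): e.g. oo·2 = oo2.
So term 8 is oo2oooo2oo2oooo2oooo2·oo2oooo2oo2oo.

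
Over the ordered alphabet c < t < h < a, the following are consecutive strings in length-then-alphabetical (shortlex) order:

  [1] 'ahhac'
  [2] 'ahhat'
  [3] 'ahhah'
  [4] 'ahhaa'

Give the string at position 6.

ahact

Advancing 2 positions from ahhaa through ahhaa → ahacc reaches term 6.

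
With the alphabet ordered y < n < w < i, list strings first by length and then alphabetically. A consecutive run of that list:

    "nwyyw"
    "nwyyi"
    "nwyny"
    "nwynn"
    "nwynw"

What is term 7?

nwywy

Continuing the enumeration 2 steps past nwynw: nwynw → nwyni → (answer).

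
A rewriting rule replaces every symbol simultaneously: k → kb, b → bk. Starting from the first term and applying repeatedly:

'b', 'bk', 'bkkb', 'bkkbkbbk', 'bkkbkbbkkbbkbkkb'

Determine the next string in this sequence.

Replace each of the 16 characters of bkkbkbbkkbbkbkkb in place — bk kb kb bk kb bk bk kb kb bk bk kb bk kb kb bk — and concatenate.

bkkbkbbkkbbkbkkbkbbkbkkbbkkbkbbk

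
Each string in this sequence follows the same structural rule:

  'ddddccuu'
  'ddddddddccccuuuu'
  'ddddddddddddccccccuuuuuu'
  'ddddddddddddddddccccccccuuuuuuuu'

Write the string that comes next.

Reading off run lengths: d runs 4, 8, 12, 16; c runs 2, 4, 6, 8; u runs 2, 4, 6, 8 — each is linear in n (n = 1, 2, …).
At n = 5 the blocks have lengths 20, 10, 10.

ddddddddddddddddddddccccccccccuuuuuuuuuu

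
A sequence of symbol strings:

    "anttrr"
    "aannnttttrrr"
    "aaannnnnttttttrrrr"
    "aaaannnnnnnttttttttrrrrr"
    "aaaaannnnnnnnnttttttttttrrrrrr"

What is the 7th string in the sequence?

aaaaaaannnnnnnnnnnnnttttttttttttttrrrrrrrr

The n-th term is n a's then 2n-1 n's then 2n t's then n+1 r's (n = 1, 2, …).
Setting n = 7 gives 7, 13, 14, 8 characters in each block.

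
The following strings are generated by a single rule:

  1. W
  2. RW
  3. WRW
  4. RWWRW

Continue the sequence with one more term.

WRWRWWRW

This is a Fibonacci-style word recurrence s(k) = s(k−2)·s(k−1): e.g. W·RW = WRW.
Continuing: WRW · RWWRW gives term 5.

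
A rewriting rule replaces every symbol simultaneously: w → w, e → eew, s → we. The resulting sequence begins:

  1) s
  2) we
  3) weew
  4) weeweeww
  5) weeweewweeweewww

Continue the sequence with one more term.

Rewriting the 16 symbols of weeweewweeweewww one by one yields w eew eew w eew eew w w eew eew w eew eew w w w; concatenated:

weeweewweeweewwweeweewweeweewwww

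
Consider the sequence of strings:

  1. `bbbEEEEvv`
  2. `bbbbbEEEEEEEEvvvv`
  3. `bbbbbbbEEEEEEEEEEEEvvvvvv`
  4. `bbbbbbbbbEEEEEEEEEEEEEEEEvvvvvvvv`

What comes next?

bbbbbbbbbbbEEEEEEEEEEEEEEEEEEEEvvvvvvvvvv

Reading off run lengths: b runs 3, 5, 7, 9; E runs 4, 8, 12, 16; v runs 2, 4, 6, 8 — each is linear in n (n = 1, 2, …).
Setting n = 5 gives 11, 20, 10 characters in each block.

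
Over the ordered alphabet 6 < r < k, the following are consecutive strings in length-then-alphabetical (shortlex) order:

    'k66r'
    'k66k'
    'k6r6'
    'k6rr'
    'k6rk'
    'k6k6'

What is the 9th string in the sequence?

kr66

Continuing the enumeration 3 steps past k6k6: k6k6 → k6kr → k6kk → (answer).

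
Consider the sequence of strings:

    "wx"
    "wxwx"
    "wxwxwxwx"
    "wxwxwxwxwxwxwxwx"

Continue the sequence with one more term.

Each string is two copies of the previous one concatenated.
Doubling wxwxwxwxwxwxwxwx:

wxwxwxwxwxwxwxwxwxwxwxwxwxwxwxwx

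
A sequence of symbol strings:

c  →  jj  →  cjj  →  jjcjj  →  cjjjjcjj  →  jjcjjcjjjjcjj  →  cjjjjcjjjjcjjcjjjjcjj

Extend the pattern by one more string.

jjcjjcjjjjcjjcjjjjcjjjjcjjcjjjjcjj

From term 3 onward, concatenate the second-to-last term with the last: c·jj = cjj, jj·cjj = jjcjj, …
The next term joins jjcjjcjjjjcjj and cjjjjcjjjjcjjcjjjjcjj.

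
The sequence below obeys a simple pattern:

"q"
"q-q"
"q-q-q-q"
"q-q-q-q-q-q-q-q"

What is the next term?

q-q-q-q-q-q-q-q-q-q-q-q-q-q-q-q

s(k+1) = s(k)·-·s(k) — each term doubles the last with '-' between the halves.
So the next term is two copies of q-q-q-q-q-q-q-q with '-' between the halves.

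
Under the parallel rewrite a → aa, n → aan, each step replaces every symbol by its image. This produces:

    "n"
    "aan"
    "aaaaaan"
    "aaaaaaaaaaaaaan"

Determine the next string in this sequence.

φ(aaaaaaaaaaaaaan) expands symbol-by-symbol to aa aa aa aa aa aa aa aa aa aa aa aa aa aa aan; joining the 15 pieces gives the next term.

aaaaaaaaaaaaaaaaaaaaaaaaaaaaaan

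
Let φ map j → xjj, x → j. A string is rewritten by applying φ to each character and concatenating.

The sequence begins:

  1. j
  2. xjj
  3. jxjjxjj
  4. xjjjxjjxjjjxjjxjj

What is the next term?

Replace each of the 17 characters of xjjjxjjxjjjxjjxjj in place — j xjj xjj xjj j xjj xjj j xjj xjj xjj j xjj xjj j xjj xjj — and concatenate.

jxjjxjjxjjjxjjxjjjxjjxjjxjjjxjjxjjjxjjxjj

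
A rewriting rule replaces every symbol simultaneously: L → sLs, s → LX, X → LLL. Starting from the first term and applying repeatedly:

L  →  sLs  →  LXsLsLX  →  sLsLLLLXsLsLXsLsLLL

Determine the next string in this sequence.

Rewriting the 19 symbols of sLsLLLLXsLsLXsLsLLL one by one yields LX sLs LX sLs sLs sLs sLs LLL LX sLs LX sLs LLL LX sLs LX sLs sLs sLs; concatenated:

LXsLsLXsLssLssLssLsLLLLXsLsLXsLsLLLLXsLsLXsLssLssLs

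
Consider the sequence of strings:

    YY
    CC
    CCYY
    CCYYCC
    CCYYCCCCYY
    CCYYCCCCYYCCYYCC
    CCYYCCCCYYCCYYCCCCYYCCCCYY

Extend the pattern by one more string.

CCYYCCCCYYCCYYCCCCYYCCCCYYCCYYCCCCYYCCYYCC

This is a Fibonacci-style word recurrence s(k) = s(k−1)·s(k−2): e.g. CC·YY = CCYY.
The next term joins CCYYCCCCYYCCYYCCCCYYCCCCYY and CCYYCCCCYYCCYYCC.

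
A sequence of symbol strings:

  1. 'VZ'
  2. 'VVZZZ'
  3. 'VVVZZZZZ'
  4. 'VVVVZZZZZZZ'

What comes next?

VVVVVZZZZZZZZZ

The n-th term is n V's then 2n-1 Z's (n = 1, 2, …).
At n = 5 the blocks have lengths 5, 9.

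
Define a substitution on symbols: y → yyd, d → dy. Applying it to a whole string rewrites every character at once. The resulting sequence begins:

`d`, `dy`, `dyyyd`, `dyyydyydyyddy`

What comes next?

Replace each of the 13 characters of dyyydyydyyddy in place — dy yyd yyd yyd dy yyd yyd dy yyd yyd dy dy yyd — and concatenate.

dyyydyydyyddyyydyyddyyydyyddydyyyd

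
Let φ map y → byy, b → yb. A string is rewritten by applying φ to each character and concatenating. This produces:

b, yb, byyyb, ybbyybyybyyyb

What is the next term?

byyybybbyybyyybbyybyyybbyybyybyyyb

Applying the rule to each of the 13 symbols of ybbyybyybyyyb gives the pieces byy yb yb byy byy yb byy byy yb byy byy byy yb, which concatenate to the answer.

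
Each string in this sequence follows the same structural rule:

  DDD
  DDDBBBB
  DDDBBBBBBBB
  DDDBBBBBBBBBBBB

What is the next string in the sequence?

DDDBBBBBBBBBBBBBBBB

The strings grow by a fixed suffix BBBB each time.
One more step from DDDBBBBBBBBBBBB gives the answer.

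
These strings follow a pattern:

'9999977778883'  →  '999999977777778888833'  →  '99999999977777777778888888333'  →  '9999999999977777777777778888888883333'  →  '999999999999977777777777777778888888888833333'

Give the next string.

99999999999999977777777777777777778888888888888333333

The n-th term is 2n+3 9's then 3n+1 7's then 2n+1 8's then n 3's (n = 1, 2, …).
For the next term, n = 6, so the run lengths are 15, 19, 13, 6.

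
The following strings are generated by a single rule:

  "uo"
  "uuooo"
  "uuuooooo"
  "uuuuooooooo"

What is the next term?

Reading off run lengths: u runs 1, 2, 3, 4; o runs 1, 3, 5, 7 — each is linear in n (n = 1, 2, …).
Setting n = 5 gives 5, 9 characters in each block.

uuuuuooooooooo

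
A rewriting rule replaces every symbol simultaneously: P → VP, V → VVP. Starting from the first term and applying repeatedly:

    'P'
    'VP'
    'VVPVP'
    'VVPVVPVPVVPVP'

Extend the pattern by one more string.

Rewriting the 13 symbols of VVPVVPVPVVPVP one by one yields VVP VVP VP VVP VVP VP VVP VP VVP VVP VP VVP VP; concatenated:

VVPVVPVPVVPVVPVPVVPVPVVPVVPVPVVPVP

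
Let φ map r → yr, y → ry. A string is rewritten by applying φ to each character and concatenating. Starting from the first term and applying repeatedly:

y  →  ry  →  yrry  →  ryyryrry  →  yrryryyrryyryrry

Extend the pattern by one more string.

Rewriting the 16 symbols of yrryryyrryyryrry one by one yields ry yr yr ry yr ry ry yr yr ry ry yr ry yr yr ry; concatenated:

ryyryrryyrryryyryrryryyrryyryrry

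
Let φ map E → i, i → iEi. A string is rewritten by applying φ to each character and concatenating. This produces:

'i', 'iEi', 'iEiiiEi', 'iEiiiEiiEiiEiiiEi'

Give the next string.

iEiiiEiiEiiEiiiEiiEiiiEiiEiiiEiiEiiEiiiEi

φ(iEiiiEiiEiiEiiiEi) expands symbol-by-symbol to iEi i iEi iEi iEi i iEi iEi i iEi iEi i iEi iEi iEi i iEi; joining the 17 pieces gives the next term.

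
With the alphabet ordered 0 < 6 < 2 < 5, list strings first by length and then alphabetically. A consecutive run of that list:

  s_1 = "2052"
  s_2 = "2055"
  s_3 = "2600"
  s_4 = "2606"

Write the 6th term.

Stepping forward 2 times from 2606: 2606 → 2602, then the target.

2605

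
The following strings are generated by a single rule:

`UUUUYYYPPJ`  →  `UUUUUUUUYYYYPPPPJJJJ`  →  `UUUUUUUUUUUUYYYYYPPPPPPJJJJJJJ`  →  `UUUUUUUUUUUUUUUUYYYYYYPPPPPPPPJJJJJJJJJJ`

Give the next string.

UUUUUUUUUUUUUUUUUUUUYYYYYYYPPPPPPPPPPJJJJJJJJJJJJJ

Each string has the form U^{4n} Y^{n+2} P^{2n} J^{3n-2} (n = 1, 2, …).
Setting n = 5 gives 20, 7, 10, 13 characters in each block.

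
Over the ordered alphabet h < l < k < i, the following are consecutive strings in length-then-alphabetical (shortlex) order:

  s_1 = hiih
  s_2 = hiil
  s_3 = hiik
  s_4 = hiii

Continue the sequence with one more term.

lhhh

The successor of hiii increments the rightmost position that isn't already i and resets every position after it to h.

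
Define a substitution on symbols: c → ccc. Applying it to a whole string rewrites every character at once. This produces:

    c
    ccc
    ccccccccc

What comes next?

ccccccccccccccccccccccccccc

Rewriting each symbol of ccccccccc: c→ccc, c→ccc, c→ccc, c→ccc, c→ccc, c→ccc, c→ccc, c→ccc, c→ccc, which concatenates to ccc ccc ccc ccc ccc ccc ccc ccc ccc.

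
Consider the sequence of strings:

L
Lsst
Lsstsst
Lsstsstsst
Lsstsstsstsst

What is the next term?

Lsstsstsstsstsst

Each term is the previous one with sst appended.
One more step from Lsstsstsstsst gives the answer.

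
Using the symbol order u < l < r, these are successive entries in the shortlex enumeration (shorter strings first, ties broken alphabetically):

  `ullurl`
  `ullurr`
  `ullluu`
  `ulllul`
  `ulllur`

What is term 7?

Advancing 2 positions from ulllur through ulllur → ullllu reaches term 7.

ulllll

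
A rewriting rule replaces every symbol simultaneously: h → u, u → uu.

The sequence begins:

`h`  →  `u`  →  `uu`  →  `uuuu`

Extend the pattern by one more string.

uuuuuuuu

Apply φ to uuuu symbol by symbol: u→uu, u→uu, u→uu, u→uu; joined: uu uu uu uu.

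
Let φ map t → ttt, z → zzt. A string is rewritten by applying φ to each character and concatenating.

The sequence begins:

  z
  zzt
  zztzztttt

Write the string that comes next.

zztzzttttzztzzttttttttttttt

Expanding zztzztttt: z→zzt, z→zzt, t→ttt, z→zzt, z→zzt, t→ttt, t→ttt, t→ttt, t→ttt. Concatenated: zzt zzt ttt zzt zzt ttt ttt ttt ttt.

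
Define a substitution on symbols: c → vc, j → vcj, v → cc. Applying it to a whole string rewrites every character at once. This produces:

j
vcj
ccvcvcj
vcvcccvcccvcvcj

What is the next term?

Replace each of the 15 characters of vcvcccvcccvcvcj in place — cc vc cc vc vc vc cc vc vc vc cc vc cc vc vcj — and concatenate.

ccvcccvcvcvcccvcvcvcccvcccvcvcj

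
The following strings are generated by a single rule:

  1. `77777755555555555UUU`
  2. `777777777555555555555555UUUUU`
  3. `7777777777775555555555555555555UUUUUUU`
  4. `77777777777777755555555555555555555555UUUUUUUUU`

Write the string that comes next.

777777777777777777555555555555555555555555555UUUUUUUUUUU

The n-th term is 3n 7's then 4n+3 5's then 2n-1 U's, where the shown terms are n = 2, 3, 4, 5.
At n = 6 the blocks have lengths 18, 27, 11.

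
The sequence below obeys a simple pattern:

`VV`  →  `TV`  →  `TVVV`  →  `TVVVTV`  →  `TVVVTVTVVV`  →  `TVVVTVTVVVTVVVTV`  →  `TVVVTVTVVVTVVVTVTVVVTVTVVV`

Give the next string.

Each term (from the third on) is the previous term followed by the one before it: term 3 = TV·VV = TVVV.
Continuing: TVVVTVTVVVTVVVTVTVVVTVTVVV · TVVVTVTVVVTVVVTV gives term 8.

TVVVTVTVVVTVVVTVTVVVTVTVVVTVVVTVTVVVTVVVTV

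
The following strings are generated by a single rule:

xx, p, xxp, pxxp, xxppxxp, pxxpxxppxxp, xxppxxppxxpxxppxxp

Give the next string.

pxxpxxppxxpxxppxxppxxpxxppxxp

Each term (from the third on) is the two preceding terms concatenated in order: term 3 = xx·p = xxp.
Continuing: pxxpxxppxxp · xxppxxppxxpxxppxxp gives term 8.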